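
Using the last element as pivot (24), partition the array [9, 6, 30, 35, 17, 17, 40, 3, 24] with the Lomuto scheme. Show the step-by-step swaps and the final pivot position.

Lomuto partition with pivot = 24:

Initial array: [9, 6, 30, 35, 17, 17, 40, 3, 24]

arr[0]=9 <= 24: swap with position 0, array becomes [9, 6, 30, 35, 17, 17, 40, 3, 24]
arr[1]=6 <= 24: swap with position 1, array becomes [9, 6, 30, 35, 17, 17, 40, 3, 24]
arr[2]=30 > 24: no swap
arr[3]=35 > 24: no swap
arr[4]=17 <= 24: swap with position 2, array becomes [9, 6, 17, 35, 30, 17, 40, 3, 24]
arr[5]=17 <= 24: swap with position 3, array becomes [9, 6, 17, 17, 30, 35, 40, 3, 24]
arr[6]=40 > 24: no swap
arr[7]=3 <= 24: swap with position 4, array becomes [9, 6, 17, 17, 3, 35, 40, 30, 24]

Place pivot at position 5: [9, 6, 17, 17, 3, 24, 40, 30, 35]
Pivot position: 5

After partitioning with pivot 24, the array becomes [9, 6, 17, 17, 3, 24, 40, 30, 35]. The pivot is placed at index 5. All elements to the left of the pivot are <= 24, and all elements to the right are > 24.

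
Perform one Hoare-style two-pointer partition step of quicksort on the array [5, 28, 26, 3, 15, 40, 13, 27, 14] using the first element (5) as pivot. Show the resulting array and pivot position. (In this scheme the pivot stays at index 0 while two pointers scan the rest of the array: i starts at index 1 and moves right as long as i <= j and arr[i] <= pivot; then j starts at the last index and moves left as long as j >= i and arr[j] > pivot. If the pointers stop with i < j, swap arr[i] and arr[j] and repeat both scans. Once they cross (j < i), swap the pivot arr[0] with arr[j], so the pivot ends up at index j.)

Hoare-style two-pointer partition with pivot = 5:

Initial array: [5, 28, 26, 3, 15, 40, 13, 27, 14]

Pointers start at i = 1, j = 8.
i stops at index 1 (arr[1]=28 > 5), j stops at index 3 (arr[3]=3 <= 5): swap arr[1] and arr[3], array becomes [5, 3, 26, 28, 15, 40, 13, 27, 14]
i ends at 2, j ends at 1: the pointers have crossed (j < i), so scanning stops.

Swap pivot arr[0] with arr[1] to place pivot at position 1: [3, 5, 26, 28, 15, 40, 13, 27, 14]
Pivot position: 1

After partitioning with pivot 5, the array becomes [3, 5, 26, 28, 15, 40, 13, 27, 14]. The pivot is placed at index 1. All elements to the left of the pivot are <= 5, and all elements to the right are > 5.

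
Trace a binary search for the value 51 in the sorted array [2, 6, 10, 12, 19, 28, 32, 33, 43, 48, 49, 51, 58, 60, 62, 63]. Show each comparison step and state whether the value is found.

Binary search for 51 in [2, 6, 10, 12, 19, 28, 32, 33, 43, 48, 49, 51, 58, 60, 62, 63]:

lo=0, hi=15, mid=7, arr[mid]=33 -> 33 < 51, search right half
lo=8, hi=15, mid=11, arr[mid]=51 -> Found target at index 11!

Binary search finds 51 at index 11 after 2 comparisons. The search repeatedly halves the search space by comparing with the middle element.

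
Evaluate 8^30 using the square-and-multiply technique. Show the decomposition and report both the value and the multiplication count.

Computing 8^30 by squaring (build up from 8^1; each line after the first costs one multiplication):

8^1 = 8
8^2 = (8^1)^2 = 8^2 = 64
8^3 = 8 * 8^2 = 8 * 64 = 512
8^6 = (8^3)^2 = 512^2 = 262144
8^7 = 8 * 8^6 = 8 * 262144 = 2097152
8^14 = (8^7)^2 = 2097152^2 = 4398046511104
8^15 = 8 * 8^14 = 8 * 4398046511104 = 35184372088832
8^30 = (8^15)^2 = 35184372088832^2 = 1237940039285380274899124224

Result: 1237940039285380274899124224
Multiplications needed: 7 (7 lines after 8^1)

8^30 = 1237940039285380274899124224. Using exponentiation by squaring, this requires 7 multiplications. The key idea: if the exponent is even, square the half-power; if odd, multiply by the base once.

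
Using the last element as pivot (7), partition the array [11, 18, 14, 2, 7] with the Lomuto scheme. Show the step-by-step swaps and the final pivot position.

Lomuto partition with pivot = 7:

Initial array: [11, 18, 14, 2, 7]

arr[0]=11 > 7: no swap
arr[1]=18 > 7: no swap
arr[2]=14 > 7: no swap
arr[3]=2 <= 7: swap with position 0, array becomes [2, 18, 14, 11, 7]

Place pivot at position 1: [2, 7, 14, 11, 18]
Pivot position: 1

After partitioning with pivot 7, the array becomes [2, 7, 14, 11, 18]. The pivot is placed at index 1. All elements to the left of the pivot are <= 7, and all elements to the right are > 7.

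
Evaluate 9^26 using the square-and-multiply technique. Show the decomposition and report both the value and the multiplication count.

Computing 9^26 by squaring (build up from 9^1; each line after the first costs one multiplication):

9^1 = 9
9^2 = (9^1)^2 = 9^2 = 81
9^3 = 9 * 9^2 = 9 * 81 = 729
9^6 = (9^3)^2 = 729^2 = 531441
9^12 = (9^6)^2 = 531441^2 = 282429536481
9^13 = 9 * 9^12 = 9 * 282429536481 = 2541865828329
9^26 = (9^13)^2 = 2541865828329^2 = 6461081889226673298932241

Result: 6461081889226673298932241
Multiplications needed: 6 (6 lines after 9^1)

9^26 = 6461081889226673298932241. Using exponentiation by squaring, this requires 6 multiplications. The key idea: if the exponent is even, square the half-power; if odd, multiply by the base once.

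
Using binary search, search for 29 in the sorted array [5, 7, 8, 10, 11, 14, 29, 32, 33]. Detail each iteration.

Binary search for 29 in [5, 7, 8, 10, 11, 14, 29, 32, 33]:

lo=0, hi=8, mid=4, arr[mid]=11 -> 11 < 29, search right half
lo=5, hi=8, mid=6, arr[mid]=29 -> Found target at index 6!

Binary search finds 29 at index 6 after 2 comparisons. The search repeatedly halves the search space by comparing with the middle element.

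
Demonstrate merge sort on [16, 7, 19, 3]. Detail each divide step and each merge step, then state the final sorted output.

Merge sort trace:

Split: [16, 7, 19, 3] -> [16, 7] and [19, 3]
  Split: [16, 7] -> [16] and [7]
  Merge: [16] + [7] -> [7, 16]
  Split: [19, 3] -> [19] and [3]
  Merge: [19] + [3] -> [3, 19]
Merge: [7, 16] + [3, 19] -> [3, 7, 16, 19]

Final sorted array: [3, 7, 16, 19]

The merge sort proceeds by recursively splitting the array and merging sorted halves.
After all merges, the sorted array is [3, 7, 16, 19].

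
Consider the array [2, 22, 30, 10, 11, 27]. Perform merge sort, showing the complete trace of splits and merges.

Merge sort trace:

Split: [2, 22, 30, 10, 11, 27] -> [2, 22, 30] and [10, 11, 27]
  Split: [2, 22, 30] -> [2] and [22, 30]
    Split: [22, 30] -> [22] and [30]
    Merge: [22] + [30] -> [22, 30]
  Merge: [2] + [22, 30] -> [2, 22, 30]
  Split: [10, 11, 27] -> [10] and [11, 27]
    Split: [11, 27] -> [11] and [27]
    Merge: [11] + [27] -> [11, 27]
  Merge: [10] + [11, 27] -> [10, 11, 27]
Merge: [2, 22, 30] + [10, 11, 27] -> [2, 10, 11, 22, 27, 30]

Final sorted array: [2, 10, 11, 22, 27, 30]

The merge sort proceeds by recursively splitting the array and merging sorted halves.
After all merges, the sorted array is [2, 10, 11, 22, 27, 30].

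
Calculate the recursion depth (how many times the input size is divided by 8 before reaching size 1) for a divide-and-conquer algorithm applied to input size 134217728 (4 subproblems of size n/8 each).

For divide and conquer with division factor 8:

Problem sizes at each level:
Level 0: 134217728
Level 1: 16777216
Level 2: 2097152
Level 3: 262144
Level 4: 32768
Level 5: 4096
Level 6: 512
Level 7: 64
Level 8: 8
Level 9: 1

The root is level 0 and the size-1 base case is level 9 (the tree spans levels 0 through 9, i.e. 10 levels counting the root), so the depth is the number of divisions: log_8(134217728) = 9

The recursion tree depth is log_8(134217728) = 9. At each level, the problem size is divided by 8, so it takes 9 divisions to reduce to a base case of size 1. The algorithm makes 4 recursive calls at each level.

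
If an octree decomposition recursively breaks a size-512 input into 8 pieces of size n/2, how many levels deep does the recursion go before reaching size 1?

For divide and conquer with division factor 2:

Problem sizes at each level:
Level 0: 512
Level 1: 256
Level 2: 128
Level 3: 64
Level 4: 32
Level 5: 16
Level 6: 8
Level 7: 4
Level 8: 2
Level 9: 1

The root is level 0 and the size-1 base case is level 9 (the tree spans levels 0 through 9, i.e. 10 levels counting the root), so the depth is the number of divisions: log_2(512) = 9

The recursion tree depth is log_2(512) = 9. At each level, the problem size is divided by 2, so it takes 9 divisions to reduce to a base case of size 1. The algorithm makes 8 recursive calls at each level.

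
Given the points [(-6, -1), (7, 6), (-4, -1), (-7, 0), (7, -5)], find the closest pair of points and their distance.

Computing all pairwise distances among 5 points:

d((-6, -1), (7, 6)) = 14.7648
d((-6, -1), (-4, -1)) = 2.0
d((-6, -1), (-7, 0)) = 1.4142 <-- minimum
d((-6, -1), (7, -5)) = 13.6015
d((7, 6), (-4, -1)) = 13.0384
d((7, 6), (-7, 0)) = 15.2315
d((7, 6), (7, -5)) = 11.0
d((-4, -1), (-7, 0)) = 3.1623
d((-4, -1), (7, -5)) = 11.7047
d((-7, 0), (7, -5)) = 14.8661

Closest pair: (-6, -1) and (-7, 0) with distance 1.4142

The closest pair is (-6, -1) and (-7, 0) with Euclidean distance 1.4142. For 5 points, brute-force pairwise comparison is shown above. For large n, the divide-and-conquer algorithm (sort by x, recurse on halves, check the dividing strip) achieves O(n log n).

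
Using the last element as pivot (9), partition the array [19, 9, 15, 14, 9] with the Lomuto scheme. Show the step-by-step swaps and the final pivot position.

Lomuto partition with pivot = 9:

Initial array: [19, 9, 15, 14, 9]

arr[0]=19 > 9: no swap
arr[1]=9 <= 9: swap with position 0, array becomes [9, 19, 15, 14, 9]
arr[2]=15 > 9: no swap
arr[3]=14 > 9: no swap

Place pivot at position 1: [9, 9, 15, 14, 19]
Pivot position: 1

After partitioning with pivot 9, the array becomes [9, 9, 15, 14, 19]. The pivot is placed at index 1. All elements to the left of the pivot are <= 9, and all elements to the right are > 9.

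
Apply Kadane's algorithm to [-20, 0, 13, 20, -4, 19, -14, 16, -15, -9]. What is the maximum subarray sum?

Using Kadane's algorithm on [-20, 0, 13, 20, -4, 19, -14, 16, -15, -9]:

Scanning through the array:
Position 1 (value 0): max_ending_here = 0, max_so_far = 0
Position 2 (value 13): max_ending_here = 13, max_so_far = 13
Position 3 (value 20): max_ending_here = 33, max_so_far = 33
Position 4 (value -4): max_ending_here = 29, max_so_far = 33
Position 5 (value 19): max_ending_here = 48, max_so_far = 48
Position 6 (value -14): max_ending_here = 34, max_so_far = 48
Position 7 (value 16): max_ending_here = 50, max_so_far = 50
Position 8 (value -15): max_ending_here = 35, max_so_far = 50
Position 9 (value -9): max_ending_here = 26, max_so_far = 50

Maximum subarray: [0, 13, 20, -4, 19, -14, 16]
Maximum sum: 50

The maximum subarray is [0, 13, 20, -4, 19, -14, 16] with sum 50. This subarray runs from index 1 to index 7.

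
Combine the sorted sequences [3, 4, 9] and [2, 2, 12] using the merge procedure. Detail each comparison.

Merging process:

Compare 3 vs 2: take 2 from right. Merged: [2]
Compare 3 vs 2: take 2 from right. Merged: [2, 2]
Compare 3 vs 12: take 3 from left. Merged: [2, 2, 3]
Compare 4 vs 12: take 4 from left. Merged: [2, 2, 3, 4]
Compare 9 vs 12: take 9 from left. Merged: [2, 2, 3, 4, 9]
Append remaining from right: [12]. Merged: [2, 2, 3, 4, 9, 12]

Final merged array: [2, 2, 3, 4, 9, 12]
Total comparisons: 5

The merged array is [2, 2, 3, 4, 9, 12], requiring 5 comparisons. The merge step runs in O(n) time where n is the total number of elements.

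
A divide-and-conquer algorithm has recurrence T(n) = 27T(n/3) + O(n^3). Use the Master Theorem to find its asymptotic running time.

Master Theorem for T(n) = 27T(n/3) + O(n^3):

a = 27, b = 3, c = 3
log_b(a) = log_3(27) = 3.0000

Case 2: c = 3 = log_3(27) = 3.0000
T(n) = O(n^3 log n) = O(n^3 log n)

For T(n) = 27T(n/3) + O(n^3): log_3(27) = 3.0000. This is Case 2 of the Master Theorem (c = log_b(a), equal work at all levels), giving O(n^3 log n).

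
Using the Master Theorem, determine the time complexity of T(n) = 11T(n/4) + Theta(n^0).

Master Theorem for T(n) = 11T(n/4) + O(n^0):

a = 11, b = 4, c = 0
log_b(a) = log_4(11) = 1.7297

Case 1: c = 0 < log_4(11) = 1.7297
T(n) = O(n^(log_4 11))

For T(n) = 11T(n/4) + O(n^0): log_4(11) = 1.7297. This is Case 1 of the Master Theorem (c < log_b(a), work dominated by leaves), giving O(n^(log_4 11)).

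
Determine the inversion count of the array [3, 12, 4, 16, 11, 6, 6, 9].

Finding inversions in [3, 12, 4, 16, 11, 6, 6, 9]:

(1, 2): arr[1]=12 > arr[2]=4
(1, 4): arr[1]=12 > arr[4]=11
(1, 5): arr[1]=12 > arr[5]=6
(1, 6): arr[1]=12 > arr[6]=6
(1, 7): arr[1]=12 > arr[7]=9
(3, 4): arr[3]=16 > arr[4]=11
(3, 5): arr[3]=16 > arr[5]=6
(3, 6): arr[3]=16 > arr[6]=6
(3, 7): arr[3]=16 > arr[7]=9
(4, 5): arr[4]=11 > arr[5]=6
(4, 6): arr[4]=11 > arr[6]=6
(4, 7): arr[4]=11 > arr[7]=9

Total inversions: 12

The array has 12 inversion(s): (1,2), (1,4), (1,5), (1,6), (1,7), (3,4), (3,5), (3,6), (3,7), (4,5), (4,6), (4,7). Each pair (i,j) satisfies i < j and arr[i] > arr[j].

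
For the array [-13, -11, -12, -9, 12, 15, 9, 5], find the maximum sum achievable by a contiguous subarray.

Using Kadane's algorithm on [-13, -11, -12, -9, 12, 15, 9, 5]:

Scanning through the array:
Position 1 (value -11): max_ending_here = -11, max_so_far = -11
Position 2 (value -12): max_ending_here = -12, max_so_far = -11
Position 3 (value -9): max_ending_here = -9, max_so_far = -9
Position 4 (value 12): max_ending_here = 12, max_so_far = 12
Position 5 (value 15): max_ending_here = 27, max_so_far = 27
Position 6 (value 9): max_ending_here = 36, max_so_far = 36
Position 7 (value 5): max_ending_here = 41, max_so_far = 41

Maximum subarray: [12, 15, 9, 5]
Maximum sum: 41

The maximum subarray is [12, 15, 9, 5] with sum 41. This subarray runs from index 4 to index 7.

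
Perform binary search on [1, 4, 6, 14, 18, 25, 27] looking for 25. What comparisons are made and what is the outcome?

Binary search for 25 in [1, 4, 6, 14, 18, 25, 27]:

lo=0, hi=6, mid=3, arr[mid]=14 -> 14 < 25, search right half
lo=4, hi=6, mid=5, arr[mid]=25 -> Found target at index 5!

Binary search finds 25 at index 5 after 2 comparisons. The search repeatedly halves the search space by comparing with the middle element.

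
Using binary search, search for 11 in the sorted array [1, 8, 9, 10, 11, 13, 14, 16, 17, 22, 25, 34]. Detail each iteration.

Binary search for 11 in [1, 8, 9, 10, 11, 13, 14, 16, 17, 22, 25, 34]:

lo=0, hi=11, mid=5, arr[mid]=13 -> 13 > 11, search left half
lo=0, hi=4, mid=2, arr[mid]=9 -> 9 < 11, search right half
lo=3, hi=4, mid=3, arr[mid]=10 -> 10 < 11, search right half
lo=4, hi=4, mid=4, arr[mid]=11 -> Found target at index 4!

Binary search finds 11 at index 4 after 4 comparisons. The search repeatedly halves the search space by comparing with the middle element.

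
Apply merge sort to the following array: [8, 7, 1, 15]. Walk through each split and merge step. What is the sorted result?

Merge sort trace:

Split: [8, 7, 1, 15] -> [8, 7] and [1, 15]
  Split: [8, 7] -> [8] and [7]
  Merge: [8] + [7] -> [7, 8]
  Split: [1, 15] -> [1] and [15]
  Merge: [1] + [15] -> [1, 15]
Merge: [7, 8] + [1, 15] -> [1, 7, 8, 15]

Final sorted array: [1, 7, 8, 15]

The merge sort proceeds by recursively splitting the array and merging sorted halves.
After all merges, the sorted array is [1, 7, 8, 15].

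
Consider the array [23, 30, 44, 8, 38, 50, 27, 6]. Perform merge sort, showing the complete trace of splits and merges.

Merge sort trace:

Split: [23, 30, 44, 8, 38, 50, 27, 6] -> [23, 30, 44, 8] and [38, 50, 27, 6]
  Split: [23, 30, 44, 8] -> [23, 30] and [44, 8]
    Split: [23, 30] -> [23] and [30]
    Merge: [23] + [30] -> [23, 30]
    Split: [44, 8] -> [44] and [8]
    Merge: [44] + [8] -> [8, 44]
  Merge: [23, 30] + [8, 44] -> [8, 23, 30, 44]
  Split: [38, 50, 27, 6] -> [38, 50] and [27, 6]
    Split: [38, 50] -> [38] and [50]
    Merge: [38] + [50] -> [38, 50]
    Split: [27, 6] -> [27] and [6]
    Merge: [27] + [6] -> [6, 27]
  Merge: [38, 50] + [6, 27] -> [6, 27, 38, 50]
Merge: [8, 23, 30, 44] + [6, 27, 38, 50] -> [6, 8, 23, 27, 30, 38, 44, 50]

Final sorted array: [6, 8, 23, 27, 30, 38, 44, 50]

The merge sort proceeds by recursively splitting the array and merging sorted halves.
After all merges, the sorted array is [6, 8, 23, 27, 30, 38, 44, 50].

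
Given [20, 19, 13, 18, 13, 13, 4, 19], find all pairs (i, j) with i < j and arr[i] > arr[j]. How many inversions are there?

Finding inversions in [20, 19, 13, 18, 13, 13, 4, 19]:

(0, 1): arr[0]=20 > arr[1]=19
(0, 2): arr[0]=20 > arr[2]=13
(0, 3): arr[0]=20 > arr[3]=18
(0, 4): arr[0]=20 > arr[4]=13
(0, 5): arr[0]=20 > arr[5]=13
(0, 6): arr[0]=20 > arr[6]=4
(0, 7): arr[0]=20 > arr[7]=19
(1, 2): arr[1]=19 > arr[2]=13
(1, 3): arr[1]=19 > arr[3]=18
(1, 4): arr[1]=19 > arr[4]=13
(1, 5): arr[1]=19 > arr[5]=13
(1, 6): arr[1]=19 > arr[6]=4
(2, 6): arr[2]=13 > arr[6]=4
(3, 4): arr[3]=18 > arr[4]=13
(3, 5): arr[3]=18 > arr[5]=13
(3, 6): arr[3]=18 > arr[6]=4
(4, 6): arr[4]=13 > arr[6]=4
(5, 6): arr[5]=13 > arr[6]=4

Total inversions: 18

The array has 18 inversion(s): (0,1), (0,2), (0,3), (0,4), (0,5), (0,6), (0,7), (1,2), (1,3), (1,4), (1,5), (1,6), (2,6), (3,4), (3,5), (3,6), (4,6), (5,6). Each pair (i,j) satisfies i < j and arr[i] > arr[j].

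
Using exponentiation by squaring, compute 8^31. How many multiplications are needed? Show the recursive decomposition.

Computing 8^31 by squaring (build up from 8^1; each line after the first costs one multiplication):

8^1 = 8
8^2 = (8^1)^2 = 8^2 = 64
8^3 = 8 * 8^2 = 8 * 64 = 512
8^6 = (8^3)^2 = 512^2 = 262144
8^7 = 8 * 8^6 = 8 * 262144 = 2097152
8^14 = (8^7)^2 = 2097152^2 = 4398046511104
8^15 = 8 * 8^14 = 8 * 4398046511104 = 35184372088832
8^30 = (8^15)^2 = 35184372088832^2 = 1237940039285380274899124224
8^31 = 8 * 8^30 = 8 * 1237940039285380274899124224 = 9903520314283042199192993792

Result: 9903520314283042199192993792
Multiplications needed: 8 (8 lines after 8^1)

8^31 = 9903520314283042199192993792. Using exponentiation by squaring, this requires 8 multiplications. The key idea: if the exponent is even, square the half-power; if odd, multiply by the base once.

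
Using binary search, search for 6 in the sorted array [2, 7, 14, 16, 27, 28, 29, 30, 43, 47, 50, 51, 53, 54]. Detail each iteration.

Binary search for 6 in [2, 7, 14, 16, 27, 28, 29, 30, 43, 47, 50, 51, 53, 54]:

lo=0, hi=13, mid=6, arr[mid]=29 -> 29 > 6, search left half
lo=0, hi=5, mid=2, arr[mid]=14 -> 14 > 6, search left half
lo=0, hi=1, mid=0, arr[mid]=2 -> 2 < 6, search right half
lo=1, hi=1, mid=1, arr[mid]=7 -> 7 > 6, search left half
lo=1 > hi=0, target 6 not found

Binary search determines that 6 is not in the array after 4 comparisons. The search space was exhausted without finding the target.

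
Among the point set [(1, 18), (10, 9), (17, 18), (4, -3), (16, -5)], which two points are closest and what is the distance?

Computing all pairwise distances among 5 points:

d((1, 18), (10, 9)) = 12.7279
d((1, 18), (17, 18)) = 16.0
d((1, 18), (4, -3)) = 21.2132
d((1, 18), (16, -5)) = 27.4591
d((10, 9), (17, 18)) = 11.4018 <-- minimum
d((10, 9), (4, -3)) = 13.4164
d((10, 9), (16, -5)) = 15.2315
d((17, 18), (4, -3)) = 24.6982
d((17, 18), (16, -5)) = 23.0217
d((4, -3), (16, -5)) = 12.1655

Closest pair: (10, 9) and (17, 18) with distance 11.4018

The closest pair is (10, 9) and (17, 18) with Euclidean distance 11.4018. For 5 points, brute-force pairwise comparison is shown above. For large n, the divide-and-conquer algorithm (sort by x, recurse on halves, check the dividing strip) achieves O(n log n).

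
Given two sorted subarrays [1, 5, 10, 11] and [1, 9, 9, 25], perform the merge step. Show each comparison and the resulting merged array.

Merging process:

Compare 1 vs 1: take 1 from left. Merged: [1]
Compare 5 vs 1: take 1 from right. Merged: [1, 1]
Compare 5 vs 9: take 5 from left. Merged: [1, 1, 5]
Compare 10 vs 9: take 9 from right. Merged: [1, 1, 5, 9]
Compare 10 vs 9: take 9 from right. Merged: [1, 1, 5, 9, 9]
Compare 10 vs 25: take 10 from left. Merged: [1, 1, 5, 9, 9, 10]
Compare 11 vs 25: take 11 from left. Merged: [1, 1, 5, 9, 9, 10, 11]
Append remaining from right: [25]. Merged: [1, 1, 5, 9, 9, 10, 11, 25]

Final merged array: [1, 1, 5, 9, 9, 10, 11, 25]
Total comparisons: 7

The merged array is [1, 1, 5, 9, 9, 10, 11, 25], requiring 7 comparisons. The merge step runs in O(n) time where n is the total number of elements.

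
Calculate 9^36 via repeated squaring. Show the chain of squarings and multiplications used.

Computing 9^36 by squaring (build up from 9^1; each line after the first costs one multiplication):

9^1 = 9
9^2 = (9^1)^2 = 9^2 = 81
9^4 = (9^2)^2 = 81^2 = 6561
9^8 = (9^4)^2 = 6561^2 = 43046721
9^9 = 9 * 9^8 = 9 * 43046721 = 387420489
9^18 = (9^9)^2 = 387420489^2 = 150094635296999121
9^36 = (9^18)^2 = 150094635296999121^2 = 22528399544939174411840147874772641

Result: 22528399544939174411840147874772641
Multiplications needed: 6 (6 lines after 9^1)

9^36 = 22528399544939174411840147874772641. Using exponentiation by squaring, this requires 6 multiplications. The key idea: if the exponent is even, square the half-power; if odd, multiply by the base once.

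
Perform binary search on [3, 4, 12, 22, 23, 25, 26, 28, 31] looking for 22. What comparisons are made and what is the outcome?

Binary search for 22 in [3, 4, 12, 22, 23, 25, 26, 28, 31]:

lo=0, hi=8, mid=4, arr[mid]=23 -> 23 > 22, search left half
lo=0, hi=3, mid=1, arr[mid]=4 -> 4 < 22, search right half
lo=2, hi=3, mid=2, arr[mid]=12 -> 12 < 22, search right half
lo=3, hi=3, mid=3, arr[mid]=22 -> Found target at index 3!

Binary search finds 22 at index 3 after 4 comparisons. The search repeatedly halves the search space by comparing with the middle element.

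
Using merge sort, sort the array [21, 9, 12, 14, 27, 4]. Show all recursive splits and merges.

Merge sort trace:

Split: [21, 9, 12, 14, 27, 4] -> [21, 9, 12] and [14, 27, 4]
  Split: [21, 9, 12] -> [21] and [9, 12]
    Split: [9, 12] -> [9] and [12]
    Merge: [9] + [12] -> [9, 12]
  Merge: [21] + [9, 12] -> [9, 12, 21]
  Split: [14, 27, 4] -> [14] and [27, 4]
    Split: [27, 4] -> [27] and [4]
    Merge: [27] + [4] -> [4, 27]
  Merge: [14] + [4, 27] -> [4, 14, 27]
Merge: [9, 12, 21] + [4, 14, 27] -> [4, 9, 12, 14, 21, 27]

Final sorted array: [4, 9, 12, 14, 21, 27]

The merge sort proceeds by recursively splitting the array and merging sorted halves.
After all merges, the sorted array is [4, 9, 12, 14, 21, 27].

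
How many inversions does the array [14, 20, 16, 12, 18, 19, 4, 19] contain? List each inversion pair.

Finding inversions in [14, 20, 16, 12, 18, 19, 4, 19]:

(0, 3): arr[0]=14 > arr[3]=12
(0, 6): arr[0]=14 > arr[6]=4
(1, 2): arr[1]=20 > arr[2]=16
(1, 3): arr[1]=20 > arr[3]=12
(1, 4): arr[1]=20 > arr[4]=18
(1, 5): arr[1]=20 > arr[5]=19
(1, 6): arr[1]=20 > arr[6]=4
(1, 7): arr[1]=20 > arr[7]=19
(2, 3): arr[2]=16 > arr[3]=12
(2, 6): arr[2]=16 > arr[6]=4
(3, 6): arr[3]=12 > arr[6]=4
(4, 6): arr[4]=18 > arr[6]=4
(5, 6): arr[5]=19 > arr[6]=4

Total inversions: 13

The array has 13 inversion(s): (0,3), (0,6), (1,2), (1,3), (1,4), (1,5), (1,6), (1,7), (2,3), (2,6), (3,6), (4,6), (5,6). Each pair (i,j) satisfies i < j and arr[i] > arr[j].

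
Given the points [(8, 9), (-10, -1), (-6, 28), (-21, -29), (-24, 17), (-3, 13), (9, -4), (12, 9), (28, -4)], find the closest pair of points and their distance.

Computing all pairwise distances among 9 points:

d((8, 9), (-10, -1)) = 20.5913
d((8, 9), (-6, 28)) = 23.6008
d((8, 9), (-21, -29)) = 47.8017
d((8, 9), (-24, 17)) = 32.9848
d((8, 9), (-3, 13)) = 11.7047
d((8, 9), (9, -4)) = 13.0384
d((8, 9), (12, 9)) = 4.0 <-- minimum
d((8, 9), (28, -4)) = 23.8537
d((-10, -1), (-6, 28)) = 29.2746
d((-10, -1), (-21, -29)) = 30.0832
d((-10, -1), (-24, 17)) = 22.8035
d((-10, -1), (-3, 13)) = 15.6525
d((-10, -1), (9, -4)) = 19.2354
d((-10, -1), (12, 9)) = 24.1661
d((-10, -1), (28, -4)) = 38.1182
d((-6, 28), (-21, -29)) = 58.9406
d((-6, 28), (-24, 17)) = 21.095
d((-6, 28), (-3, 13)) = 15.2971
d((-6, 28), (9, -4)) = 35.3412
d((-6, 28), (12, 9)) = 26.1725
d((-6, 28), (28, -4)) = 46.6905
d((-21, -29), (-24, 17)) = 46.0977
d((-21, -29), (-3, 13)) = 45.6946
d((-21, -29), (9, -4)) = 39.0512
d((-21, -29), (12, 9)) = 50.3289
d((-21, -29), (28, -4)) = 55.0091
d((-24, 17), (-3, 13)) = 21.3776
d((-24, 17), (9, -4)) = 39.1152
d((-24, 17), (12, 9)) = 36.8782
d((-24, 17), (28, -4)) = 56.0803
d((-3, 13), (9, -4)) = 20.8087
d((-3, 13), (12, 9)) = 15.5242
d((-3, 13), (28, -4)) = 35.3553
d((9, -4), (12, 9)) = 13.3417
d((9, -4), (28, -4)) = 19.0
d((12, 9), (28, -4)) = 20.6155

Closest pair: (8, 9) and (12, 9) with distance 4.0

The closest pair is (8, 9) and (12, 9) with Euclidean distance 4.0. For 9 points, brute-force pairwise comparison is shown above. For large n, the divide-and-conquer algorithm (sort by x, recurse on halves, check the dividing strip) achieves O(n log n).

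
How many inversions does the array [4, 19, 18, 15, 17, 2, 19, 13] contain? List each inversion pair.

Finding inversions in [4, 19, 18, 15, 17, 2, 19, 13]:

(0, 5): arr[0]=4 > arr[5]=2
(1, 2): arr[1]=19 > arr[2]=18
(1, 3): arr[1]=19 > arr[3]=15
(1, 4): arr[1]=19 > arr[4]=17
(1, 5): arr[1]=19 > arr[5]=2
(1, 7): arr[1]=19 > arr[7]=13
(2, 3): arr[2]=18 > arr[3]=15
(2, 4): arr[2]=18 > arr[4]=17
(2, 5): arr[2]=18 > arr[5]=2
(2, 7): arr[2]=18 > arr[7]=13
(3, 5): arr[3]=15 > arr[5]=2
(3, 7): arr[3]=15 > arr[7]=13
(4, 5): arr[4]=17 > arr[5]=2
(4, 7): arr[4]=17 > arr[7]=13
(6, 7): arr[6]=19 > arr[7]=13

Total inversions: 15

The array has 15 inversion(s): (0,5), (1,2), (1,3), (1,4), (1,5), (1,7), (2,3), (2,4), (2,5), (2,7), (3,5), (3,7), (4,5), (4,7), (6,7). Each pair (i,j) satisfies i < j and arr[i] > arr[j].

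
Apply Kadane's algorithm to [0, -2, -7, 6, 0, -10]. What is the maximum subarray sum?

Using Kadane's algorithm on [0, -2, -7, 6, 0, -10]:

Scanning through the array:
Position 1 (value -2): max_ending_here = -2, max_so_far = 0
Position 2 (value -7): max_ending_here = -7, max_so_far = 0
Position 3 (value 6): max_ending_here = 6, max_so_far = 6
Position 4 (value 0): max_ending_here = 6, max_so_far = 6
Position 5 (value -10): max_ending_here = -4, max_so_far = 6

Maximum subarray: [6]
Maximum sum: 6

The maximum subarray is [6] with sum 6. This subarray runs from index 3 to index 3.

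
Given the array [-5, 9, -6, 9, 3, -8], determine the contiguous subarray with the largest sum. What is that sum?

Using Kadane's algorithm on [-5, 9, -6, 9, 3, -8]:

Scanning through the array:
Position 1 (value 9): max_ending_here = 9, max_so_far = 9
Position 2 (value -6): max_ending_here = 3, max_so_far = 9
Position 3 (value 9): max_ending_here = 12, max_so_far = 12
Position 4 (value 3): max_ending_here = 15, max_so_far = 15
Position 5 (value -8): max_ending_here = 7, max_so_far = 15

Maximum subarray: [9, -6, 9, 3]
Maximum sum: 15

The maximum subarray is [9, -6, 9, 3] with sum 15. This subarray runs from index 1 to index 4.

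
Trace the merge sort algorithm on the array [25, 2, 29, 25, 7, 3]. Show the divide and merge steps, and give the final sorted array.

Merge sort trace:

Split: [25, 2, 29, 25, 7, 3] -> [25, 2, 29] and [25, 7, 3]
  Split: [25, 2, 29] -> [25] and [2, 29]
    Split: [2, 29] -> [2] and [29]
    Merge: [2] + [29] -> [2, 29]
  Merge: [25] + [2, 29] -> [2, 25, 29]
  Split: [25, 7, 3] -> [25] and [7, 3]
    Split: [7, 3] -> [7] and [3]
    Merge: [7] + [3] -> [3, 7]
  Merge: [25] + [3, 7] -> [3, 7, 25]
Merge: [2, 25, 29] + [3, 7, 25] -> [2, 3, 7, 25, 25, 29]

Final sorted array: [2, 3, 7, 25, 25, 29]

The merge sort proceeds by recursively splitting the array and merging sorted halves.
After all merges, the sorted array is [2, 3, 7, 25, 25, 29].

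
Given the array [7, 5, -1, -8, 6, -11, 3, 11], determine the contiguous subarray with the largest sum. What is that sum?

Using Kadane's algorithm on [7, 5, -1, -8, 6, -11, 3, 11]:

Scanning through the array:
Position 1 (value 5): max_ending_here = 12, max_so_far = 12
Position 2 (value -1): max_ending_here = 11, max_so_far = 12
Position 3 (value -8): max_ending_here = 3, max_so_far = 12
Position 4 (value 6): max_ending_here = 9, max_so_far = 12
Position 5 (value -11): max_ending_here = -2, max_so_far = 12
Position 6 (value 3): max_ending_here = 3, max_so_far = 12
Position 7 (value 11): max_ending_here = 14, max_so_far = 14

Maximum subarray: [3, 11]
Maximum sum: 14

The maximum subarray is [3, 11] with sum 14. This subarray runs from index 6 to index 7.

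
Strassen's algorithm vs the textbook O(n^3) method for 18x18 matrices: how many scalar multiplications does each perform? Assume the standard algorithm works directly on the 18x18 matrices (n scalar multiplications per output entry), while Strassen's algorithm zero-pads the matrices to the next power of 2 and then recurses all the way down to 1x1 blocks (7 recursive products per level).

Matrix multiplication for 18x18 matrices:

Strassen's algorithm requires power-of-2 dimensions. Pad 18x18 to 32x32 (next power of 2).

Standard algorithm: 18^3 = 5832 multiplications
Strassen's algorithm: 7^(log2(32)) = 7^5 = 16807 multiplications
Difference: 5832 - 16807 = -10975 (Strassen uses MORE here due to padding overhead — for small or just-over-power-of-2 n, padding can outweigh the per-level savings)

Standard: 5832 multiplications (18^3). Strassen: 16807 multiplications (7^5, after padding to 32x32). Strassen reduces 8 recursive multiplications to 7 at each level.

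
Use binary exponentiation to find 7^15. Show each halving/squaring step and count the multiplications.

Computing 7^15 by squaring (build up from 7^1; each line after the first costs one multiplication):

7^1 = 7
7^2 = (7^1)^2 = 7^2 = 49
7^3 = 7 * 7^2 = 7 * 49 = 343
7^6 = (7^3)^2 = 343^2 = 117649
7^7 = 7 * 7^6 = 7 * 117649 = 823543
7^14 = (7^7)^2 = 823543^2 = 678223072849
7^15 = 7 * 7^14 = 7 * 678223072849 = 4747561509943

Result: 4747561509943
Multiplications needed: 6 (6 lines after 7^1)

7^15 = 4747561509943. Using exponentiation by squaring, this requires 6 multiplications. The key idea: if the exponent is even, square the half-power; if odd, multiply by the base once.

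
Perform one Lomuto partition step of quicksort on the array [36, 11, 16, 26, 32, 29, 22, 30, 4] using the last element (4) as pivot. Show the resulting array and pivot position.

Lomuto partition with pivot = 4:

Initial array: [36, 11, 16, 26, 32, 29, 22, 30, 4]

arr[0]=36 > 4: no swap
arr[1]=11 > 4: no swap
arr[2]=16 > 4: no swap
arr[3]=26 > 4: no swap
arr[4]=32 > 4: no swap
arr[5]=29 > 4: no swap
arr[6]=22 > 4: no swap
arr[7]=30 > 4: no swap

Place pivot at position 0: [4, 11, 16, 26, 32, 29, 22, 30, 36]
Pivot position: 0

After partitioning with pivot 4, the array becomes [4, 11, 16, 26, 32, 29, 22, 30, 36]. The pivot is placed at index 0. All elements to the left of the pivot are <= 4, and all elements to the right are > 4.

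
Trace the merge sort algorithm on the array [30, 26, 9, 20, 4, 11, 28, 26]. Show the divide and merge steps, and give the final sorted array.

Merge sort trace:

Split: [30, 26, 9, 20, 4, 11, 28, 26] -> [30, 26, 9, 20] and [4, 11, 28, 26]
  Split: [30, 26, 9, 20] -> [30, 26] and [9, 20]
    Split: [30, 26] -> [30] and [26]
    Merge: [30] + [26] -> [26, 30]
    Split: [9, 20] -> [9] and [20]
    Merge: [9] + [20] -> [9, 20]
  Merge: [26, 30] + [9, 20] -> [9, 20, 26, 30]
  Split: [4, 11, 28, 26] -> [4, 11] and [28, 26]
    Split: [4, 11] -> [4] and [11]
    Merge: [4] + [11] -> [4, 11]
    Split: [28, 26] -> [28] and [26]
    Merge: [28] + [26] -> [26, 28]
  Merge: [4, 11] + [26, 28] -> [4, 11, 26, 28]
Merge: [9, 20, 26, 30] + [4, 11, 26, 28] -> [4, 9, 11, 20, 26, 26, 28, 30]

Final sorted array: [4, 9, 11, 20, 26, 26, 28, 30]

The merge sort proceeds by recursively splitting the array and merging sorted halves.
After all merges, the sorted array is [4, 9, 11, 20, 26, 26, 28, 30].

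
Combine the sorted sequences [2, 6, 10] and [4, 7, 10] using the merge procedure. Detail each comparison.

Merging process:

Compare 2 vs 4: take 2 from left. Merged: [2]
Compare 6 vs 4: take 4 from right. Merged: [2, 4]
Compare 6 vs 7: take 6 from left. Merged: [2, 4, 6]
Compare 10 vs 7: take 7 from right. Merged: [2, 4, 6, 7]
Compare 10 vs 10: take 10 from left. Merged: [2, 4, 6, 7, 10]
Append remaining from right: [10]. Merged: [2, 4, 6, 7, 10, 10]

Final merged array: [2, 4, 6, 7, 10, 10]
Total comparisons: 5

The merged array is [2, 4, 6, 7, 10, 10], requiring 5 comparisons. The merge step runs in O(n) time where n is the total number of elements.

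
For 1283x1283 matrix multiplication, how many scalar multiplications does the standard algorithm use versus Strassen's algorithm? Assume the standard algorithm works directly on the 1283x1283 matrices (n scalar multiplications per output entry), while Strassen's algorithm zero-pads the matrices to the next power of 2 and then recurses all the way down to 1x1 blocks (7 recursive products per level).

Matrix multiplication for 1283x1283 matrices:

Strassen's algorithm requires power-of-2 dimensions. Pad 1283x1283 to 2048x2048 (next power of 2).

Standard algorithm: 1283^3 = 2111932187 multiplications
Strassen's algorithm: 7^(log2(2048)) = 7^11 = 1977326743 multiplications
Savings: 2111932187 - 1977326743 = 134605444 multiplications

Standard: 2111932187 multiplications (1283^3). Strassen: 1977326743 multiplications (7^11, after padding to 2048x2048). Strassen reduces 8 recursive multiplications to 7 at each level.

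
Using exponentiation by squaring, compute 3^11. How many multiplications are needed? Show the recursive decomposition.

Computing 3^11 by squaring (build up from 3^1; each line after the first costs one multiplication):

3^1 = 3
3^2 = (3^1)^2 = 3^2 = 9
3^4 = (3^2)^2 = 9^2 = 81
3^5 = 3 * 3^4 = 3 * 81 = 243
3^10 = (3^5)^2 = 243^2 = 59049
3^11 = 3 * 3^10 = 3 * 59049 = 177147

Result: 177147
Multiplications needed: 5 (5 lines after 3^1)

3^11 = 177147. Using exponentiation by squaring, this requires 5 multiplications. The key idea: if the exponent is even, square the half-power; if odd, multiply by the base once.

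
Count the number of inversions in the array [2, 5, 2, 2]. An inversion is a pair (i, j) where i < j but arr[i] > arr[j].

Finding inversions in [2, 5, 2, 2]:

(1, 2): arr[1]=5 > arr[2]=2
(1, 3): arr[1]=5 > arr[3]=2

Total inversions: 2

The array has 2 inversion(s): (1,2), (1,3). Each pair (i,j) satisfies i < j and arr[i] > arr[j].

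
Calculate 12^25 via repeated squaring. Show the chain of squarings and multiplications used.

Computing 12^25 by squaring (build up from 12^1; each line after the first costs one multiplication):

12^1 = 12
12^2 = (12^1)^2 = 12^2 = 144
12^3 = 12 * 12^2 = 12 * 144 = 1728
12^6 = (12^3)^2 = 1728^2 = 2985984
12^12 = (12^6)^2 = 2985984^2 = 8916100448256
12^24 = (12^12)^2 = 8916100448256^2 = 79496847203390844133441536
12^25 = 12 * 12^24 = 12 * 79496847203390844133441536 = 953962166440690129601298432

Result: 953962166440690129601298432
Multiplications needed: 6 (6 lines after 12^1)

12^25 = 953962166440690129601298432. Using exponentiation by squaring, this requires 6 multiplications. The key idea: if the exponent is even, square the half-power; if odd, multiply by the base once.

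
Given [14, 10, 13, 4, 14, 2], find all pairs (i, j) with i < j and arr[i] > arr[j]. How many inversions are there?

Finding inversions in [14, 10, 13, 4, 14, 2]:

(0, 1): arr[0]=14 > arr[1]=10
(0, 2): arr[0]=14 > arr[2]=13
(0, 3): arr[0]=14 > arr[3]=4
(0, 5): arr[0]=14 > arr[5]=2
(1, 3): arr[1]=10 > arr[3]=4
(1, 5): arr[1]=10 > arr[5]=2
(2, 3): arr[2]=13 > arr[3]=4
(2, 5): arr[2]=13 > arr[5]=2
(3, 5): arr[3]=4 > arr[5]=2
(4, 5): arr[4]=14 > arr[5]=2

Total inversions: 10

The array has 10 inversion(s): (0,1), (0,2), (0,3), (0,5), (1,3), (1,5), (2,3), (2,5), (3,5), (4,5). Each pair (i,j) satisfies i < j and arr[i] > arr[j].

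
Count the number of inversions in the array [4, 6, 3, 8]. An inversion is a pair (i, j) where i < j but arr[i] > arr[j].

Finding inversions in [4, 6, 3, 8]:

(0, 2): arr[0]=4 > arr[2]=3
(1, 2): arr[1]=6 > arr[2]=3

Total inversions: 2

The array has 2 inversion(s): (0,2), (1,2). Each pair (i,j) satisfies i < j and arr[i] > arr[j].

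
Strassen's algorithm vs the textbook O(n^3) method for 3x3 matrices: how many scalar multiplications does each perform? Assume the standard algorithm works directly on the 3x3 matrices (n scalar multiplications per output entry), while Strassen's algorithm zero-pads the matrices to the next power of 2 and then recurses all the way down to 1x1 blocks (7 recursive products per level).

Matrix multiplication for 3x3 matrices:

Strassen's algorithm requires power-of-2 dimensions. Pad 3x3 to 4x4 (next power of 2).

Standard algorithm: 3^3 = 27 multiplications
Strassen's algorithm: 7^(log2(4)) = 7^2 = 49 multiplications
Difference: 27 - 49 = -22 (Strassen uses MORE here due to padding overhead — for small or just-over-power-of-2 n, padding can outweigh the per-level savings)

Standard: 27 multiplications (3^3). Strassen: 49 multiplications (7^2, after padding to 4x4). Strassen reduces 8 recursive multiplications to 7 at each level.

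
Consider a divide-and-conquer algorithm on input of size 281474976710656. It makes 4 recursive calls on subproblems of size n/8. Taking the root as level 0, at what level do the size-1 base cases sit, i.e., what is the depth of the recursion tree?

For divide and conquer with division factor 8:

Problem sizes at each level:
Level 0: 281474976710656
Level 1: 35184372088832
Level 2: 4398046511104
Level 3: 549755813888
Level 4: 68719476736
Level 5: 8589934592
Level 6: 1073741824
Level 7: 134217728
Level 8: 16777216
Level 9: 2097152
Level 10: 262144
Level 11: 32768
Level 12: 4096
Level 13: 512
Level 14: 64
Level 15: 8
Level 16: 1

The root is level 0 and the size-1 base case is level 16 (the tree spans levels 0 through 16, i.e. 17 levels counting the root), so the depth is the number of divisions: log_8(281474976710656) = 16

The recursion tree depth is log_8(281474976710656) = 16. At each level, the problem size is divided by 8, so it takes 16 divisions to reduce to a base case of size 1. The algorithm makes 4 recursive calls at each level.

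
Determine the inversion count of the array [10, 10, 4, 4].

Finding inversions in [10, 10, 4, 4]:

(0, 2): arr[0]=10 > arr[2]=4
(0, 3): arr[0]=10 > arr[3]=4
(1, 2): arr[1]=10 > arr[2]=4
(1, 3): arr[1]=10 > arr[3]=4

Total inversions: 4

The array has 4 inversion(s): (0,2), (0,3), (1,2), (1,3). Each pair (i,j) satisfies i < j and arr[i] > arr[j].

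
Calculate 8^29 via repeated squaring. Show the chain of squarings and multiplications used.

Computing 8^29 by squaring (build up from 8^1; each line after the first costs one multiplication):

8^1 = 8
8^2 = (8^1)^2 = 8^2 = 64
8^3 = 8 * 8^2 = 8 * 64 = 512
8^6 = (8^3)^2 = 512^2 = 262144
8^7 = 8 * 8^6 = 8 * 262144 = 2097152
8^14 = (8^7)^2 = 2097152^2 = 4398046511104
8^28 = (8^14)^2 = 4398046511104^2 = 19342813113834066795298816
8^29 = 8 * 8^28 = 8 * 19342813113834066795298816 = 154742504910672534362390528

Result: 154742504910672534362390528
Multiplications needed: 7 (7 lines after 8^1)

8^29 = 154742504910672534362390528. Using exponentiation by squaring, this requires 7 multiplications. The key idea: if the exponent is even, square the half-power; if odd, multiply by the base once.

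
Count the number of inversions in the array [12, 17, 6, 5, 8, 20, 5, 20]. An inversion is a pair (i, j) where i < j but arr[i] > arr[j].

Finding inversions in [12, 17, 6, 5, 8, 20, 5, 20]:

(0, 2): arr[0]=12 > arr[2]=6
(0, 3): arr[0]=12 > arr[3]=5
(0, 4): arr[0]=12 > arr[4]=8
(0, 6): arr[0]=12 > arr[6]=5
(1, 2): arr[1]=17 > arr[2]=6
(1, 3): arr[1]=17 > arr[3]=5
(1, 4): arr[1]=17 > arr[4]=8
(1, 6): arr[1]=17 > arr[6]=5
(2, 3): arr[2]=6 > arr[3]=5
(2, 6): arr[2]=6 > arr[6]=5
(4, 6): arr[4]=8 > arr[6]=5
(5, 6): arr[5]=20 > arr[6]=5

Total inversions: 12

The array has 12 inversion(s): (0,2), (0,3), (0,4), (0,6), (1,2), (1,3), (1,4), (1,6), (2,3), (2,6), (4,6), (5,6). Each pair (i,j) satisfies i < j and arr[i] > arr[j].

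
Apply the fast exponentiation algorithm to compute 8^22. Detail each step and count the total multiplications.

Computing 8^22 by squaring (build up from 8^1; each line after the first costs one multiplication):

8^1 = 8
8^2 = (8^1)^2 = 8^2 = 64
8^4 = (8^2)^2 = 64^2 = 4096
8^5 = 8 * 8^4 = 8 * 4096 = 32768
8^10 = (8^5)^2 = 32768^2 = 1073741824
8^11 = 8 * 8^10 = 8 * 1073741824 = 8589934592
8^22 = (8^11)^2 = 8589934592^2 = 73786976294838206464

Result: 73786976294838206464
Multiplications needed: 6 (6 lines after 8^1)

8^22 = 73786976294838206464. Using exponentiation by squaring, this requires 6 multiplications. The key idea: if the exponent is even, square the half-power; if odd, multiply by the base once.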